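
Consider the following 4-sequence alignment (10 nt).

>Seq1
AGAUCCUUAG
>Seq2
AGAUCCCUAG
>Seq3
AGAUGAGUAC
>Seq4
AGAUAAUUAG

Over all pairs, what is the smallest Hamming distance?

1

Pairwise Hamming distances:
  Seq1 vs Seq2: 1
  Seq1 vs Seq3: 4
  Seq1 vs Seq4: 2
  Seq2 vs Seq3: 4
  Seq2 vs Seq4: 3
  Seq3 vs Seq4: 3
The smallest is 1, between Seq1 and Seq2.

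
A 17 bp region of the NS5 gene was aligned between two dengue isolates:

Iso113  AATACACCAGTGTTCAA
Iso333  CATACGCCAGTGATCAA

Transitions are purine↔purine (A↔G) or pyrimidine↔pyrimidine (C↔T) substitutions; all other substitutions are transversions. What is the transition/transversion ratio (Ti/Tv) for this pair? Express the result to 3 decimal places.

Mismatches occur at site 1 (A↔C, transversion), site 6 (A↔G, transition), site 13 (T↔A, transversion).
Of the 3 differences, 1 transition and 2 transversions, so Ti/Tv = 1/2 = 0.500.

0.500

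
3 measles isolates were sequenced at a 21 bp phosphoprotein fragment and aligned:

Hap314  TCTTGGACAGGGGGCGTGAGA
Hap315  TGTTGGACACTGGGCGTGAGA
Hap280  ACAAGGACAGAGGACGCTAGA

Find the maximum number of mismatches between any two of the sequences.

Pairwise Hamming distances:
  Hap314 vs Hap315: 3
  Hap314 vs Hap280: 7
  Hap315 vs Hap280: 9
The largest is 9, between Hap315 and Hap280.

9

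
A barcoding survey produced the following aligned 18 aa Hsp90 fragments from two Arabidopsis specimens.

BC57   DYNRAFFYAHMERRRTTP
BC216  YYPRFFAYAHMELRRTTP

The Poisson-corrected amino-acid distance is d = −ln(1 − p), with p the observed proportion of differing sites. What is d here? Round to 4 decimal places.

0.3254

The sequences differ at positions 1 (D/Y), 3 (N/P), 5 (A/F), 7 (F/A), 13 (R/L).
p = 5/18 = 0.277778.
d = −ln(1 − 0.277778) = −ln(0.722222) = 0.3254.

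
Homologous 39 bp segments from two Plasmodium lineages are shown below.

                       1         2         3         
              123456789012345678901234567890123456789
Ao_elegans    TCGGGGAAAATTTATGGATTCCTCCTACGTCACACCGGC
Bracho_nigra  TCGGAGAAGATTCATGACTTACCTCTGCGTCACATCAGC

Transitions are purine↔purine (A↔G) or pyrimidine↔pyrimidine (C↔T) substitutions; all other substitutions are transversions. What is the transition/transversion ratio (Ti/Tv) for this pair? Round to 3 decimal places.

4.500

The sequences differ at positions 5 (G/A, transition), 9 (A/G, transition), 13 (T/C, transition), 17 (G/A, transition), 18 (A/C, transversion), 21 (C/A, transversion), 23 (T/C, transition), 24 (C/T, transition), 27 (A/G, transition), 35 (C/T, transition), 37 (G/A, transition).
Of the 11 differences, 9 transitions and 2 transversions, so Ti/Tv = 9/2 = 4.500.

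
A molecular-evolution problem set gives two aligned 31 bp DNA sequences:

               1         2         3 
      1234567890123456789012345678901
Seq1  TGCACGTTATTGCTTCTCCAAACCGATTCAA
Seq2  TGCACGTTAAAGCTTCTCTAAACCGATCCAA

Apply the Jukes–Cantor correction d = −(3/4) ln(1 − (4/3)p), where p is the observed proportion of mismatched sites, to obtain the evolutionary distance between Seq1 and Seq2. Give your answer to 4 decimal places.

Differing sites — 10:T/A; 11:T/A; 19:C/T; 28:T/C.
p = 4/31 = 0.129032.
d = −0.75 · ln(1 − (4/3)·0.129032) = −0.75 · ln(0.827957) = −0.75 · (-0.188794) = 0.1416.

0.1416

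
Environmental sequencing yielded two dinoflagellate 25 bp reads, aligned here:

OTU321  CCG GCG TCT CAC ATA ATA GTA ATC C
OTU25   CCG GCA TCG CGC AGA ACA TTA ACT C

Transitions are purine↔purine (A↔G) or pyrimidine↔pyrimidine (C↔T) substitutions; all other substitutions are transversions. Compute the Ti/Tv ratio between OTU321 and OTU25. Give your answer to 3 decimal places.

Differing sites — 6:G/A (Ti); 9:T/G (Tv); 11:A/G (Ti); 14:T/G (Tv); 17:T/C (Ti); 19:G/T (Tv); 23:T/C (Ti); 24:C/T (Ti).
Of the 8 differences, 5 transitions and 3 transversions, so Ti/Tv = 5/3 = 1.667.

1.667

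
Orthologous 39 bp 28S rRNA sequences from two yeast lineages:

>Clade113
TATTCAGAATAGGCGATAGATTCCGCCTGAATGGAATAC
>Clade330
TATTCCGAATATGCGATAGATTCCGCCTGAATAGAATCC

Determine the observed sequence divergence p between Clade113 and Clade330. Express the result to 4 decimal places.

The sequences differ at positions 6 (A/C), 12 (G/T), 33 (G/A), 38 (A/C).
There are 4 differences over 39 sites, so p = 4/39 = 0.1026.

0.1026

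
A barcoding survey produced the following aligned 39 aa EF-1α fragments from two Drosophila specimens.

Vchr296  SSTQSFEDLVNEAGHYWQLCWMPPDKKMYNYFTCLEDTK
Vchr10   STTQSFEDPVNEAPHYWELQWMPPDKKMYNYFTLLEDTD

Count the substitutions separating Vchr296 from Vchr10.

7

Differing sites — 2:S/T; 9:L/P; 14:G/P; 18:Q/E; 20:C/Q; 34:C/L; 39:K/D.
That gives 7 mismatches out of 39 aligned sites, so the Hamming distance is 7.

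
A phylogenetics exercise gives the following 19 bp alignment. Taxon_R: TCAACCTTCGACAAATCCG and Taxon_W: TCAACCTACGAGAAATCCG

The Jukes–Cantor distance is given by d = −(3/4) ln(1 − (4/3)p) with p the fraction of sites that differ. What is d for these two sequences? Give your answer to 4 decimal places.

Mismatches occur at site 8 (T/A), site 12 (C/G).
p = 2/19 = 0.105263.
d = −0.75 · ln(1 − (4/3)·0.105263) = −0.75 · ln(0.859649) = −0.75 · (-0.151231) = 0.1134.

0.1134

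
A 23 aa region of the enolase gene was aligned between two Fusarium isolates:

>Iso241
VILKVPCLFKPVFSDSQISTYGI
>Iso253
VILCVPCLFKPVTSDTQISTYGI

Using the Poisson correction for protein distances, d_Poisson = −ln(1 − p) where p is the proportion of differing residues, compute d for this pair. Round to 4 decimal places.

Mismatches occur at site 4 (K/C), site 13 (F/T), site 16 (S/T).
p = 3/23 = 0.130435.
d = −ln(1 − 0.130435) = −ln(0.869565) = 0.1398.

0.1398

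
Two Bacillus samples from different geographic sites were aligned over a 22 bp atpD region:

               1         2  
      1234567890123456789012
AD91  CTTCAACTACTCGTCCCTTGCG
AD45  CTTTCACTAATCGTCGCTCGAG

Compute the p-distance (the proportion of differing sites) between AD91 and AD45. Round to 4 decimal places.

0.2727

Differing sites — 4:C/T; 5:A/C; 10:C/A; 16:C/G; 19:T/C; 21:C/A.
There are 6 differences over 22 sites, so p = 6/22 = 0.2727.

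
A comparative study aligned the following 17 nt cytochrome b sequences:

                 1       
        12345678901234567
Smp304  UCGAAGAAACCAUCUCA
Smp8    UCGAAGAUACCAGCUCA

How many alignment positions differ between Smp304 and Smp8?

Mismatches occur at site 8 (A↔U), site 13 (U↔G).
That gives 2 mismatches out of 17 aligned sites, so the Hamming distance is 2.

2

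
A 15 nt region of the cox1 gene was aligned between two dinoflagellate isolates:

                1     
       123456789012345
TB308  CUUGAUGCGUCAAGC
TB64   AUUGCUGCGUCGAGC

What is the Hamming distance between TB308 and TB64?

3

Mismatches occur at site 1 (C/A), site 5 (A/C), site 12 (A/G).
That gives 3 mismatches out of 15 aligned sites, so the Hamming distance is 3.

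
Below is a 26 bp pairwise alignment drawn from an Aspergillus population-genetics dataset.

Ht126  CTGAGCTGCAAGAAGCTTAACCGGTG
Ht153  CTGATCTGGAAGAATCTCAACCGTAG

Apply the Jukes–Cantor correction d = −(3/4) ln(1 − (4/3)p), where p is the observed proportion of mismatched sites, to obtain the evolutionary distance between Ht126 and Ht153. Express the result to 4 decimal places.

0.2758

Mismatches occur at site 5 (G/T), site 9 (C/G), site 15 (G/T), site 18 (T/C), site 24 (G/T), site 25 (T/A).
p = 6/26 = 0.230769.
d = −0.75 · ln(1 − (4/3)·0.230769) = −0.75 · ln(0.692308) = −0.75 · (-0.367724) = 0.2758.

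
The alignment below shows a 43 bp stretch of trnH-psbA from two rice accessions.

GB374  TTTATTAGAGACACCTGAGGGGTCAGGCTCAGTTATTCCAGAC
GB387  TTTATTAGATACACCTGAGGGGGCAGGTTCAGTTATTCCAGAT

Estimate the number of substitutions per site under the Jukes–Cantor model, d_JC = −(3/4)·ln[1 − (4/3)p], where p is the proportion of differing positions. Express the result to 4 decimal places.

0.0993

Mismatches occur at site 10 (G→T), site 23 (T→G), site 28 (C→T), site 43 (C→T).
p = 4/43 = 0.093023.
d = −0.75 · ln(1 − (4/3)·0.093023) = −0.75 · ln(0.875969) = −0.75 · (-0.132425) = 0.0993.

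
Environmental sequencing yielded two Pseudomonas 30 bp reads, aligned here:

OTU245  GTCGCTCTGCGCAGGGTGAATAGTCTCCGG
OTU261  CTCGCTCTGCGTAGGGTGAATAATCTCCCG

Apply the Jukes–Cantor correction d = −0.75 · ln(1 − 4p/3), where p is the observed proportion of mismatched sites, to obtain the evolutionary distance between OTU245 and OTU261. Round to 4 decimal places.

The sequences differ at positions 1 (G/C), 12 (C/T), 23 (G/A), 29 (G/C).
p = 4/30 = 0.133333.
d = −0.75 · ln(1 − (4/3)·0.133333) = −0.75 · ln(0.822223) = −0.75 · (-0.195744) = 0.1468.

0.1468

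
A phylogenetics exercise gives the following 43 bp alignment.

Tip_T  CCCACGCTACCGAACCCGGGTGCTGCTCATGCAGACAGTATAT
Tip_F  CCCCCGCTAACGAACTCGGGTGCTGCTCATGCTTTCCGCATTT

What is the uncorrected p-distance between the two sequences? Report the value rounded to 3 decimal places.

Differing sites — 4:A/C; 10:C/A; 16:C/T; 33:A/T; 34:G/T; 35:A/T; 37:A/C; 39:T/C; 42:A/T.
There are 9 differences over 43 sites, so p = 9/43 = 0.209.

0.209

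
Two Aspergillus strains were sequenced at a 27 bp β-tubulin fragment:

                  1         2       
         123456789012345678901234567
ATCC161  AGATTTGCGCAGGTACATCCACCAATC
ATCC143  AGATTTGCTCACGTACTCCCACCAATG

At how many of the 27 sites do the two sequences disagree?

5

Differing sites — 9:G/T; 12:G/C; 17:A/T; 18:T/C; 27:C/G.
That gives 5 mismatches out of 27 aligned sites, so the Hamming distance is 5.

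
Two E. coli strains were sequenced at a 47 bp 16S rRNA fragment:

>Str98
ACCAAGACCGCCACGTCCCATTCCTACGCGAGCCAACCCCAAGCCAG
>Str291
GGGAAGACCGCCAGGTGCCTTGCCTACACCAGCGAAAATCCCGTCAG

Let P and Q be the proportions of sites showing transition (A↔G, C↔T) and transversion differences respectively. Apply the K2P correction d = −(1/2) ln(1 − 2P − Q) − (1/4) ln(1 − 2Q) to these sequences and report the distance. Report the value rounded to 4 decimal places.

Mismatches occur at site 1 (A/G, transition), site 2 (C/G, transversion), site 3 (C/G, transversion), site 14 (C/G, transversion), site 17 (C/G, transversion), site 20 (A/T, transversion), site 22 (T/G, transversion), site 28 (G/A, transition), site 30 (G/C, transversion), site 34 (C/G, transversion), site 37 (C/A, transversion), site 38 (C/A, transversion), site 39 (C/T, transition), site 41 (A/C, transversion), site 42 (A/C, transversion), site 44 (C/T, transition).
Of the 16 differences, 4 transitions and 12 transversions over 47 sites: P = 4/47 = 0.085106, Q = 12/47 = 0.255319.
d = −0.5·ln(0.574469) − 0.25·ln(0.489362) = −0.5·(-0.554309) − 0.25·(-0.714653) = 0.4558.

0.4558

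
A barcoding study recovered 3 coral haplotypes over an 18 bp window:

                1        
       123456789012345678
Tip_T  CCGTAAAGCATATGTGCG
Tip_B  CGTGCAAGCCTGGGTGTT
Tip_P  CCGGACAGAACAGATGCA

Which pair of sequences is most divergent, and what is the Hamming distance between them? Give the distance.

11

Pairwise Hamming distances:
  Tip_T vs Tip_B: 9
  Tip_T vs Tip_P: 7
  Tip_B vs Tip_P: 11
The largest is 11, between Tip_B and Tip_P.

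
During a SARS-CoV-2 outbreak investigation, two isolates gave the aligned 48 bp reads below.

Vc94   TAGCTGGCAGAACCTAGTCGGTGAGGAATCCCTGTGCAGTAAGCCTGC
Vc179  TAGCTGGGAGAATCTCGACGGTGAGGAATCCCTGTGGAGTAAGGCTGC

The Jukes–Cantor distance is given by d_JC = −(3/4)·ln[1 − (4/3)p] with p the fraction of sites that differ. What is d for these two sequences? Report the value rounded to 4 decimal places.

Mismatches occur at site 8 (C↔G), site 13 (C↔T), site 16 (A↔C), site 18 (T↔A), site 37 (C↔G), site 44 (C↔G).
p = 6/48 = 0.125000.
d = −0.75 · ln(1 − (4/3)·0.125000) = −0.75 · ln(0.833333) = −0.75 · (-0.182322) = 0.1367.

0.1367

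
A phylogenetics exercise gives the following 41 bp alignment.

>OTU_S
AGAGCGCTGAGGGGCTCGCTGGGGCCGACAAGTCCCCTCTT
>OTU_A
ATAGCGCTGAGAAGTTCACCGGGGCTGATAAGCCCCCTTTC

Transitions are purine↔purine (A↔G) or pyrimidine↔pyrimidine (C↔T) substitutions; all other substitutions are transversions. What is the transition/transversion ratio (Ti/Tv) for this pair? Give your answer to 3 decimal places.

Mismatches occur at site 2 (G↔T, transversion), site 12 (G↔A, transition), site 13 (G↔A, transition), site 15 (C↔T, transition), site 18 (G↔A, transition), site 20 (T↔C, transition), site 26 (C↔T, transition), site 29 (C↔T, transition), site 33 (T↔C, transition), site 39 (C↔T, transition), site 41 (T↔C, transition).
Of the 11 differences, 10 transitions and 1 transversion, so Ti/Tv = 10/1 = 10.000.

10.000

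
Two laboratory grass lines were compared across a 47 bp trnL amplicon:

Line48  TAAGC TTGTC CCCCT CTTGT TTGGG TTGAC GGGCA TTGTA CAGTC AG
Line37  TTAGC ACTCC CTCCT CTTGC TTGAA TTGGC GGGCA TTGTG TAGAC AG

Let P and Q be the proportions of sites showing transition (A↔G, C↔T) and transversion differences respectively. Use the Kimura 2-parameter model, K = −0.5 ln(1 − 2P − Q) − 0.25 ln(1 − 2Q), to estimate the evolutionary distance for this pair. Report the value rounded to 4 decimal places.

0.3623

The sequences differ at positions 2 (A/T, transversion), 6 (T/A, transversion), 7 (T/C, transition), 8 (G/T, transversion), 9 (T/C, transition), 12 (C/T, transition), 20 (T/C, transition), 24 (G/A, transition), 25 (G/A, transition), 29 (A/G, transition), 40 (A/G, transition), 41 (C/T, transition), 44 (T/A, transversion).
Of the 13 differences, 9 transitions and 4 transversions over 47 sites: P = 9/47 = 0.191489, Q = 4/47 = 0.085106.
d = −0.5·ln(0.531916) − 0.25·ln(0.829788) = −0.5·(-0.631270) − 0.25·(-0.186585) = 0.3623.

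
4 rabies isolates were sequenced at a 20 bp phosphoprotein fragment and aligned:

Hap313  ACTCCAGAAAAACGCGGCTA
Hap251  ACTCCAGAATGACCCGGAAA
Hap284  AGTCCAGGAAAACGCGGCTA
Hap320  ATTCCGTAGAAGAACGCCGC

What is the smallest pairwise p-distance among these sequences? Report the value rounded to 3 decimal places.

0.100

Pairwise Hamming distances:
  Hap313 vs Hap251: 5
  Hap313 vs Hap284: 2
  Hap313 vs Hap320: 10
  Hap251 vs Hap284: 7
  Hap251 vs Hap320: 13
  Hap284 vs Hap320: 11
The smallest is 2 mismatches, between Hap313 and Hap284; p = 2/20 = 0.100.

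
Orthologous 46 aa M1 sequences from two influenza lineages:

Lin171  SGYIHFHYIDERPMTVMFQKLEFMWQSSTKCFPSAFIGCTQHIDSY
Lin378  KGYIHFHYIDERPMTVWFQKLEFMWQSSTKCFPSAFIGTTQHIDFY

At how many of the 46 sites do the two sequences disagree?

Differing sites — 1:S/K; 17:M/W; 39:C/T; 45:S/F.
That gives 4 mismatches out of 46 aligned sites, so the Hamming distance is 4.

4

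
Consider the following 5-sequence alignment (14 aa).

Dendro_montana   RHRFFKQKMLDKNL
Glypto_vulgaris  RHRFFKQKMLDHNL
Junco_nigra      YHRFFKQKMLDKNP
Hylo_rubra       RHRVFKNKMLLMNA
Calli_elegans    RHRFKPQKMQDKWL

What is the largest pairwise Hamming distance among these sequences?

9

Pairwise Hamming distances:
  Dendro_montana vs Glypto_vulgaris: 1
  Dendro_montana vs Junco_nigra: 2
  Dendro_montana vs Hylo_rubra: 5
  Dendro_montana vs Calli_elegans: 4
  Glypto_vulgaris vs Junco_nigra: 3
  Glypto_vulgaris vs Hylo_rubra: 5
  Glypto_vulgaris vs Calli_elegans: 5
  Junco_nigra vs Hylo_rubra: 6
  Junco_nigra vs Calli_elegans: 6
  Hylo_rubra vs Calli_elegans: 9
The largest is 9, between Hylo_rubra and Calli_elegans.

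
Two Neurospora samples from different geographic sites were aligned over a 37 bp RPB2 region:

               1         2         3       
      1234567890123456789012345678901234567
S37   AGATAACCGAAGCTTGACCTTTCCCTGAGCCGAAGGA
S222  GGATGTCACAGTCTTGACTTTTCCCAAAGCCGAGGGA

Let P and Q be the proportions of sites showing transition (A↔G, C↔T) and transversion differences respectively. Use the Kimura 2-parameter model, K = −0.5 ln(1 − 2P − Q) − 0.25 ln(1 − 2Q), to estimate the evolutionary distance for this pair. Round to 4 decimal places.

Mismatches occur at site 1 (A↔G, transition), site 5 (A↔G, transition), site 6 (A↔T, transversion), site 8 (C↔A, transversion), site 9 (G↔C, transversion), site 11 (A↔G, transition), site 12 (G↔T, transversion), site 19 (C↔T, transition), site 26 (T↔A, transversion), site 27 (G↔A, transition), site 34 (A↔G, transition).
Of the 11 differences, 6 transitions and 5 transversions over 37 sites: P = 6/37 = 0.162162, Q = 5/37 = 0.135135.
d = −0.5·ln(0.540541) − 0.25·ln(0.729730) = −0.5·(-0.615185) − 0.25·(-0.315081) = 0.3864.

0.3864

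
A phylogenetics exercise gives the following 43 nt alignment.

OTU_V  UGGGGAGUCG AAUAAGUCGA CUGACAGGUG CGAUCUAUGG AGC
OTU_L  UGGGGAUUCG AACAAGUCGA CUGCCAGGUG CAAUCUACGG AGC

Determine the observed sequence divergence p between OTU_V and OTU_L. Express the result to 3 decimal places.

0.116

The sequences differ at positions 7 (G/U), 13 (U/C), 24 (A/C), 32 (G/A), 38 (U/C).
There are 5 differences over 43 sites, so p = 5/43 = 0.116.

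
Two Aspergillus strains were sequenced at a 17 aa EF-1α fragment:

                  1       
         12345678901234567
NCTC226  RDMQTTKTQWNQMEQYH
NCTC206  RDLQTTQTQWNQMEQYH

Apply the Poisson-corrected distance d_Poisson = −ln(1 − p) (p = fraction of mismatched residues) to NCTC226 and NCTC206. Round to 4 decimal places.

Differing sites — 3:M/L; 7:K/Q.
p = 2/17 = 0.117647.
d = −ln(1 − 0.117647) = −ln(0.882353) = 0.1252.

0.1252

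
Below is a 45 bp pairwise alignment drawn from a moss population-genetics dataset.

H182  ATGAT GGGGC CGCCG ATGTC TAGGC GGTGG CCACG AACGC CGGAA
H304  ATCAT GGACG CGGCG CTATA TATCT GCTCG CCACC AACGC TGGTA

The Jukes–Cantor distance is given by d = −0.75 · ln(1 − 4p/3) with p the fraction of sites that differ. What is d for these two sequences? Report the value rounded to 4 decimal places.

Mismatches occur at site 3 (G/C), site 8 (G/A), site 9 (G/C), site 10 (C/G), site 13 (C/G), site 16 (A/C), site 18 (G/A), site 20 (C/A), site 23 (G/T), site 24 (G/C), site 25 (C/T), site 27 (G/C), site 29 (G/C), site 35 (G/C), site 41 (C/T), site 44 (A/T).
p = 16/45 = 0.355556.
d = −0.75 · ln(1 − (4/3)·0.355556) = −0.75 · ln(0.525925) = −0.75 · (-0.642597) = 0.4819.

0.4819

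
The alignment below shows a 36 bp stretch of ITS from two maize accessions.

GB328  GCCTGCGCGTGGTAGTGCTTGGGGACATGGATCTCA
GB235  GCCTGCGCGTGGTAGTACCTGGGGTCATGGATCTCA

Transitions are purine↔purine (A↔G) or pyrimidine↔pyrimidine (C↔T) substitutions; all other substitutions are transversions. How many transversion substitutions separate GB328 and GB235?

The sequences differ at positions 17 (G/A, transition), 19 (T/C, transition), 25 (A/T, transversion).
Of the 3 differences, 2 transitions and 1 transversion, so the answer is 1.

1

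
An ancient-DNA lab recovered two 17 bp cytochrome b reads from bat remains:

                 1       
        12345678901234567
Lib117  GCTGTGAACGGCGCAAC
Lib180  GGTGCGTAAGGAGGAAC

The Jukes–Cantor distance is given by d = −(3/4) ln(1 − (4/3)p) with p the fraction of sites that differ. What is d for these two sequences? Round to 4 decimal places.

Differing sites — 2:C/G; 5:T/C; 7:A/T; 9:C/A; 12:C/A; 14:C/G.
p = 6/17 = 0.352941.
d = −0.75 · ln(1 − (4/3)·0.352941) = −0.75 · ln(0.529412) = −0.75 · (-0.635988) = 0.4770.

0.4770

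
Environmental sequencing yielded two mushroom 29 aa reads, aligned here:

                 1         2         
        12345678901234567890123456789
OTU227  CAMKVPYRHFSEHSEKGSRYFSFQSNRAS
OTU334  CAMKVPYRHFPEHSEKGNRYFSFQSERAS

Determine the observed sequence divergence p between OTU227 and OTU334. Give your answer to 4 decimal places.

0.1034

Differing sites — 11:S/P; 18:S/N; 26:N/E.
There are 3 differences over 29 sites, so p = 3/29 = 0.1034.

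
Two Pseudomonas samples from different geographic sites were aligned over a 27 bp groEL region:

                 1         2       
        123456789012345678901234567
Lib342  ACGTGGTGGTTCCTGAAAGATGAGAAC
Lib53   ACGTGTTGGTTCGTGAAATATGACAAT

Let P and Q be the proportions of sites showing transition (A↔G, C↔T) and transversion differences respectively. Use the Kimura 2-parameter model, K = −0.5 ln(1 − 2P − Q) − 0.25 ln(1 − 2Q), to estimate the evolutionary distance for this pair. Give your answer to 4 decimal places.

Differing sites — 6:G/T (Tv); 13:C/G (Tv); 19:G/T (Tv); 24:G/C (Tv); 27:C/T (Ti).
Of the 5 differences, 1 transition and 4 transversions over 27 sites: P = 1/27 = 0.037037, Q = 4/27 = 0.148148.
d = −0.5·ln(0.777778) − 0.25·ln(0.703704) = −0.5·(-0.251314) − 0.25·(-0.351397) = 0.2135.

0.2135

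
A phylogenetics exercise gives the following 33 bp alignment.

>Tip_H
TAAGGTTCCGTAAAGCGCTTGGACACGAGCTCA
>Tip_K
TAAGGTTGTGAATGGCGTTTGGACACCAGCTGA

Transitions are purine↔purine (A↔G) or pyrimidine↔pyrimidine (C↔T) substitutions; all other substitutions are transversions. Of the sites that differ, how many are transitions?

3

Mismatches occur at site 8 (C→G, transversion), site 9 (C→T, transition), site 11 (T→A, transversion), site 13 (A→T, transversion), site 14 (A→G, transition), site 18 (C→T, transition), site 27 (G→C, transversion), site 32 (C→G, transversion).
Of the 8 differences, 3 transitions and 5 transversions, so the answer is 3.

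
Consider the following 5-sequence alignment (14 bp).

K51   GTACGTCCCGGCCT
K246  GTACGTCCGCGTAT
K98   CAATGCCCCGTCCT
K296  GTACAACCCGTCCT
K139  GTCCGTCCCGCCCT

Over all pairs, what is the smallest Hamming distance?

2

Pairwise Hamming distances:
  K51 vs K246: 4
  K51 vs K98: 5
  K51 vs K296: 3
  K51 vs K139: 2
  K246 vs K98: 9
  K246 vs K296: 7
  K246 vs K139: 6
  K98 vs K296: 5
  K98 vs K139: 6
  K296 vs K139: 4
The smallest is 2, between K51 and K139.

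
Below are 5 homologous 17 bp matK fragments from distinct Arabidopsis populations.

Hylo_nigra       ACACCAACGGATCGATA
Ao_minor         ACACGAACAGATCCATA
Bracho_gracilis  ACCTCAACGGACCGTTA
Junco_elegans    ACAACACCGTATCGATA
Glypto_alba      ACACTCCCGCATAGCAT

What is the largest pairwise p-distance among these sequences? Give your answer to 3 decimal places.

Pairwise Hamming distances:
  Hylo_nigra vs Ao_minor: 3
  Hylo_nigra vs Bracho_gracilis: 4
  Hylo_nigra vs Junco_elegans: 3
  Hylo_nigra vs Glypto_alba: 8
  Ao_minor vs Bracho_gracilis: 7
  Ao_minor vs Junco_elegans: 6
  Ao_minor vs Glypto_alba: 10
  Bracho_gracilis vs Junco_elegans: 6
  Bracho_gracilis vs Glypto_alba: 11
  Junco_elegans vs Glypto_alba: 8
The largest is 11 mismatches, between Bracho_gracilis and Glypto_alba; p = 11/17 = 0.647.

0.647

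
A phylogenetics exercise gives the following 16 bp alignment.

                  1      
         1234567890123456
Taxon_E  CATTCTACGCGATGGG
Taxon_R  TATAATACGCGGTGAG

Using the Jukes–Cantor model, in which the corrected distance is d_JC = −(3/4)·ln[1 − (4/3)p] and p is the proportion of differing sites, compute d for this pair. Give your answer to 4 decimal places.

The sequences differ at positions 1 (C/T), 4 (T/A), 5 (C/A), 12 (A/G), 15 (G/A).
p = 5/16 = 0.312500.
d = −0.75 · ln(1 − (4/3)·0.312500) = −0.75 · ln(0.583333) = −0.75 · (-0.538997) = 0.4042.

0.4042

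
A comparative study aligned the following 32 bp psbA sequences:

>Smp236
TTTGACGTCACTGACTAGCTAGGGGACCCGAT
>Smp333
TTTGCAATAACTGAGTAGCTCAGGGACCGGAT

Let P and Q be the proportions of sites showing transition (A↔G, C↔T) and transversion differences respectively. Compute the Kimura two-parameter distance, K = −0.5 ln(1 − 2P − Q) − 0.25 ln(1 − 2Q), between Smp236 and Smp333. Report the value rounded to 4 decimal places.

0.3048

Mismatches occur at site 5 (A→C, transversion), site 6 (C→A, transversion), site 7 (G→A, transition), site 9 (C→A, transversion), site 15 (C→G, transversion), site 21 (A→C, transversion), site 22 (G→A, transition), site 29 (C→G, transversion).
Of the 8 differences, 2 transitions and 6 transversions over 32 sites: P = 2/32 = 0.062500, Q = 6/32 = 0.187500.
d = −0.5·ln(0.687500) − 0.25·ln(0.625000) = −0.5·(-0.374693) − 0.25·(-0.470004) = 0.3048.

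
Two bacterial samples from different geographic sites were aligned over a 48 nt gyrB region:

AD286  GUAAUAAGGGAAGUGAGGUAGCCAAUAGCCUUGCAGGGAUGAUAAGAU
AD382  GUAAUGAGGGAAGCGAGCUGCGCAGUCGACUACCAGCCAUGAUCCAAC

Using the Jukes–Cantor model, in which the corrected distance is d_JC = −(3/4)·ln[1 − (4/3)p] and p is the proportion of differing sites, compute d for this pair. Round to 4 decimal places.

0.4793

Mismatches occur at site 6 (A/G), site 14 (U/C), site 18 (G/C), site 20 (A/G), site 21 (G/C), site 22 (C/G), site 25 (A/G), site 27 (A/C), site 29 (C/A), site 32 (U/A), site 33 (G/C), site 37 (G/C), site 38 (G/C), site 44 (A/C), site 45 (A/C), site 46 (G/A), site 48 (U/C).
p = 17/48 = 0.354167.
d = −0.75 · ln(1 − (4/3)·0.354167) = −0.75 · ln(0.527777) = −0.75 · (-0.639081) = 0.4793.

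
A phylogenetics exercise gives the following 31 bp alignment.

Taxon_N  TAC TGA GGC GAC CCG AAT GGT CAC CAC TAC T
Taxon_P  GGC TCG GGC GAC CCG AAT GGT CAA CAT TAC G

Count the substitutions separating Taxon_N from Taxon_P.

The sequences differ at positions 1 (T/G), 2 (A/G), 5 (G/C), 6 (A/G), 24 (C/A), 27 (C/T), 31 (T/G).
That gives 7 mismatches out of 31 aligned sites, so the Hamming distance is 7.

7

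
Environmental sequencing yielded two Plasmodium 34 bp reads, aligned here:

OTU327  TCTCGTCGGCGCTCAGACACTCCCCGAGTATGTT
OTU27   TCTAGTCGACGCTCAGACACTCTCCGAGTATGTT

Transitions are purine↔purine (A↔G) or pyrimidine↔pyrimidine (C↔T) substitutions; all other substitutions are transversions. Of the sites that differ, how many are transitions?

Mismatches occur at site 4 (C/A, transversion), site 9 (G/A, transition), site 23 (C/T, transition).
Of the 3 differences, 2 transitions and 1 transversion, so the answer is 2.

2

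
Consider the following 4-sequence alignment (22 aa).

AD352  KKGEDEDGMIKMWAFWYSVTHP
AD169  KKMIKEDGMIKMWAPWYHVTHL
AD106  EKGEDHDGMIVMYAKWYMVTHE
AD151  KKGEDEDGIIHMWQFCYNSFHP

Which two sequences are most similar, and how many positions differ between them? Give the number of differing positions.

Pairwise Hamming distances:
  AD352 vs AD169: 6
  AD352 vs AD106: 7
  AD352 vs AD151: 7
  AD169 vs AD106: 10
  AD169 vs AD151: 12
  AD106 vs AD151: 12
The smallest is 6, between AD352 and AD169.

6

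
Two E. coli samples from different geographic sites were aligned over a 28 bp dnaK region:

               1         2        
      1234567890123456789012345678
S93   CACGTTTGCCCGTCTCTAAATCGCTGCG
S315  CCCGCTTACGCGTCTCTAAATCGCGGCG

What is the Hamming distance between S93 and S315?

Differing sites — 2:A/C; 5:T/C; 8:G/A; 10:C/G; 25:T/G.
That gives 5 mismatches out of 28 aligned sites, so the Hamming distance is 5.

5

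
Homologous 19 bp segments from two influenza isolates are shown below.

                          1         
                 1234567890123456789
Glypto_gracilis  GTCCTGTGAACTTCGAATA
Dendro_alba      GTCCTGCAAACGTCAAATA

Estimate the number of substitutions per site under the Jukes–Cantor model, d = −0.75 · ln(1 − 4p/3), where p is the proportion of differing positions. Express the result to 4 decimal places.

Differing sites — 7:T/C; 8:G/A; 12:T/G; 15:G/A.
p = 4/19 = 0.210526.
d = −0.75 · ln(1 − (4/3)·0.210526) = −0.75 · ln(0.719299) = −0.75 · (-0.329478) = 0.2471.

0.2471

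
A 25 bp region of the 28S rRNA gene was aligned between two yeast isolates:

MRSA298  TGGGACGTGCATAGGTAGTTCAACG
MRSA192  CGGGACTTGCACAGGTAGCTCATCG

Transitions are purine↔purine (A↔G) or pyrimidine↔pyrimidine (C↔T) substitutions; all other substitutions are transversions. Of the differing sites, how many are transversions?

The sequences differ at positions 1 (T/C, transition), 7 (G/T, transversion), 12 (T/C, transition), 19 (T/C, transition), 23 (A/T, transversion).
Of the 5 differences, 3 transitions and 2 transversions, so the answer is 2.

2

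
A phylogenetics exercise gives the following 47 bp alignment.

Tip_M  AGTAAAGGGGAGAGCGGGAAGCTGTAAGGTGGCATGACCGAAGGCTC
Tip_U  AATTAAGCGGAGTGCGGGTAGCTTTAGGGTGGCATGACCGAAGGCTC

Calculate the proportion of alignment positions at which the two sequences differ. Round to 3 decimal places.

0.149

Differing sites — 2:G/A; 4:A/T; 8:G/C; 13:A/T; 19:A/T; 24:G/T; 27:A/G.
There are 7 differences over 47 sites, so p = 7/47 = 0.149.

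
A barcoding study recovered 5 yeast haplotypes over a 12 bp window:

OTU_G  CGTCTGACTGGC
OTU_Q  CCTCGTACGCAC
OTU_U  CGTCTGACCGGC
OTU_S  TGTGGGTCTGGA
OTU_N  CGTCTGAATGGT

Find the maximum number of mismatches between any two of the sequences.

9

Pairwise Hamming distances:
  OTU_G vs OTU_Q: 6
  OTU_G vs OTU_U: 1
  OTU_G vs OTU_S: 5
  OTU_G vs OTU_N: 2
  OTU_Q vs OTU_U: 6
  OTU_Q vs OTU_S: 9
  OTU_Q vs OTU_N: 8
  OTU_U vs OTU_S: 6
  OTU_U vs OTU_N: 3
  OTU_S vs OTU_N: 6
The largest is 9, between OTU_Q and OTU_S.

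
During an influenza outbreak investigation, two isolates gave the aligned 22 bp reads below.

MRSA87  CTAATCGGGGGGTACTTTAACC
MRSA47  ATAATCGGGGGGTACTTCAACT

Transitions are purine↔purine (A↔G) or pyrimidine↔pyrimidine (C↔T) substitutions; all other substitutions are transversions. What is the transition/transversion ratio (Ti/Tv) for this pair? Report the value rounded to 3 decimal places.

2.000

The sequences differ at positions 1 (C/A, transversion), 18 (T/C, transition), 22 (C/T, transition).
Of the 3 differences, 2 transitions and 1 transversion, so Ti/Tv = 2/1 = 2.000.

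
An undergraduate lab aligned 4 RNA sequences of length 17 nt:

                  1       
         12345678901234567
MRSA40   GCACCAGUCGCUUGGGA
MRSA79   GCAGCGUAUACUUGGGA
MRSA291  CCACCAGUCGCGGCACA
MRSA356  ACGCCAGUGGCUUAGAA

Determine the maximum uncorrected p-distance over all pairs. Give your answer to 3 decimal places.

0.706

Pairwise Hamming distances:
  MRSA40 vs MRSA79: 6
  MRSA40 vs MRSA291: 6
  MRSA40 vs MRSA356: 5
  MRSA79 vs MRSA291: 12
  MRSA79 vs MRSA356: 10
  MRSA291 vs MRSA356: 8
The largest is 12 mismatches, between MRSA79 and MRSA291; p = 12/17 = 0.706.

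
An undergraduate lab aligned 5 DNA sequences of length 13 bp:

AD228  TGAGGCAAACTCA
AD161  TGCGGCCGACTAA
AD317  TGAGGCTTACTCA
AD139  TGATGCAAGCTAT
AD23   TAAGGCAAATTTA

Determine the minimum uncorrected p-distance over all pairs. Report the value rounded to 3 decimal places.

0.154

Pairwise Hamming distances:
  AD228 vs AD161: 4
  AD228 vs AD317: 2
  AD228 vs AD139: 4
  AD228 vs AD23: 3
  AD161 vs AD317: 4
  AD161 vs AD139: 6
  AD161 vs AD23: 6
  AD317 vs AD139: 6
  AD317 vs AD23: 5
  AD139 vs AD23: 6
The smallest is 2 mismatches, between AD228 and AD317; p = 2/13 = 0.154.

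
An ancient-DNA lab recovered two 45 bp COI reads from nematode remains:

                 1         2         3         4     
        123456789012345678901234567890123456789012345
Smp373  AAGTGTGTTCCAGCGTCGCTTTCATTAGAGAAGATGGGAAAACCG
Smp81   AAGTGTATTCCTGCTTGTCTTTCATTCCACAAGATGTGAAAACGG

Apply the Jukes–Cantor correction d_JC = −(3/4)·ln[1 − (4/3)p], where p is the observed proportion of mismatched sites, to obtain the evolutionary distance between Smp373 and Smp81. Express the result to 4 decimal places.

0.2635

Differing sites — 7:G/A; 12:A/T; 15:G/T; 17:C/G; 18:G/T; 27:A/C; 28:G/C; 30:G/C; 37:G/T; 44:C/G.
p = 10/45 = 0.222222.
d = −0.75 · ln(1 − (4/3)·0.222222) = −0.75 · ln(0.703704) = −0.75 · (-0.351397) = 0.2635.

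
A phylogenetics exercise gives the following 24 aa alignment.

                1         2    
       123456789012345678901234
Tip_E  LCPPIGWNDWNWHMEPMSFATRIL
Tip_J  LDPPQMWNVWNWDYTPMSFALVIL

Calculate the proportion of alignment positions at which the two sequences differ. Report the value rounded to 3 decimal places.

Mismatches occur at site 2 (C→D), site 5 (I→Q), site 6 (G→M), site 9 (D→V), site 13 (H→D), site 14 (M→Y), site 15 (E→T), site 21 (T→L), site 22 (R→V).
There are 9 differences over 24 sites, so p = 9/24 = 0.375.

0.375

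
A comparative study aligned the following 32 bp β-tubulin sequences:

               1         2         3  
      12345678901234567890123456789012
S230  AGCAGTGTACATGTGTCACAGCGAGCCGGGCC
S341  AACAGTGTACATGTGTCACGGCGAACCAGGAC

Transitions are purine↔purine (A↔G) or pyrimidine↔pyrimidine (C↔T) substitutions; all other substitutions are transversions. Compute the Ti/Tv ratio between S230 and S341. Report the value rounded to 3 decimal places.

4.000

Mismatches occur at site 2 (G/A, transition), site 20 (A/G, transition), site 25 (G/A, transition), site 28 (G/A, transition), site 31 (C/A, transversion).
Of the 5 differences, 4 transitions and 1 transversion, so Ti/Tv = 4/1 = 4.000.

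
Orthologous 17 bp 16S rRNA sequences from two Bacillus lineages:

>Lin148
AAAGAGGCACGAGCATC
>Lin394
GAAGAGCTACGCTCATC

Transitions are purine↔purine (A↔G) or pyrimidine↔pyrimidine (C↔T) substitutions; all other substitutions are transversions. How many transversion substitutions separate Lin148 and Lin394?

Mismatches occur at site 1 (A↔G, transition), site 7 (G↔C, transversion), site 8 (C↔T, transition), site 12 (A↔C, transversion), site 13 (G↔T, transversion).
Of the 5 differences, 2 transitions and 3 transversions, so the answer is 3.

3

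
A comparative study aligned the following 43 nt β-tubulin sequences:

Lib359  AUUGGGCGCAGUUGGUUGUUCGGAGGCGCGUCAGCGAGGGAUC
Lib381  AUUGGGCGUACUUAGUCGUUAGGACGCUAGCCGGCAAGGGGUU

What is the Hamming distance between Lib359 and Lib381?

Mismatches occur at site 9 (C↔U), site 11 (G↔C), site 14 (G↔A), site 17 (U↔C), site 21 (C↔A), site 25 (G↔C), site 28 (G↔U), site 29 (C↔A), site 31 (U↔C), site 33 (A↔G), site 36 (G↔A), site 41 (A↔G), site 43 (C↔U).
That gives 13 mismatches out of 43 aligned sites, so the Hamming distance is 13.

13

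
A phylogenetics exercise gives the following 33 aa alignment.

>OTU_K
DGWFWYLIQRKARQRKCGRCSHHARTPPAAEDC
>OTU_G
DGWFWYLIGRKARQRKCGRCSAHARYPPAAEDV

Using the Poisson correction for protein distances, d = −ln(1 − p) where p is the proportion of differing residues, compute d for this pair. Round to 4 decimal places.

The sequences differ at positions 9 (Q/G), 22 (H/A), 26 (T/Y), 33 (C/V).
p = 4/33 = 0.121212.
d = −ln(1 − 0.121212) = −ln(0.878788) = 0.1292.

0.1292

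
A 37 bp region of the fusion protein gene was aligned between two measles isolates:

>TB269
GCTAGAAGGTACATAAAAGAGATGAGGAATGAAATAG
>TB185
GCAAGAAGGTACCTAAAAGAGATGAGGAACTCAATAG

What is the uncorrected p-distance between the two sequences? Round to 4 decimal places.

0.1351

Differing sites — 3:T/A; 13:A/C; 30:T/C; 31:G/T; 32:A/C.
There are 5 differences over 37 sites, so p = 5/37 = 0.1351.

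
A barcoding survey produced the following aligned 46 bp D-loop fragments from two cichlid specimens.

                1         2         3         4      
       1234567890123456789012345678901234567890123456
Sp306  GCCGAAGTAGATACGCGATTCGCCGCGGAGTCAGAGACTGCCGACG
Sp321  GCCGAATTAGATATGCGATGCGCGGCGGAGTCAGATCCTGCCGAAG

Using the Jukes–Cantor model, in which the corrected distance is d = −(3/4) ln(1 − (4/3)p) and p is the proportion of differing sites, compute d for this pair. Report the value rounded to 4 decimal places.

0.1701

The sequences differ at positions 7 (G/T), 14 (C/T), 20 (T/G), 24 (C/G), 36 (G/T), 37 (A/C), 45 (C/A).
p = 7/46 = 0.152174.
d = −0.75 · ln(1 − (4/3)·0.152174) = −0.75 · ln(0.797101) = −0.75 · (-0.226774) = 0.1701.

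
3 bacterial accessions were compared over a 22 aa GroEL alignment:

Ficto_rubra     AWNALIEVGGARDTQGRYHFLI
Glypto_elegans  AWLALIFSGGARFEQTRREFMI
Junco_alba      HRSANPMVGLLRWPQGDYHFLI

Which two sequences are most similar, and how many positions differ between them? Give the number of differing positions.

9

Pairwise Hamming distances:
  Ficto_rubra vs Glypto_elegans: 9
  Ficto_rubra vs Junco_alba: 11
  Glypto_elegans vs Junco_alba: 16
The smallest is 9, between Ficto_rubra and Glypto_elegans.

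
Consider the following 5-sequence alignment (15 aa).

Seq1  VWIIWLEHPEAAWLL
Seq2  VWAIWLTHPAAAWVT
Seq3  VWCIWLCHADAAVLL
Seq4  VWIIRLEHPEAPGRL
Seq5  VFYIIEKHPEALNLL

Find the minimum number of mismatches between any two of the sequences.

Pairwise Hamming distances:
  Seq1 vs Seq2: 5
  Seq1 vs Seq3: 5
  Seq1 vs Seq4: 4
  Seq1 vs Seq5: 7
  Seq2 vs Seq3: 7
  Seq2 vs Seq4: 8
  Seq2 vs Seq5: 10
  Seq3 vs Seq4: 8
  Seq3 vs Seq5: 9
  Seq4 vs Seq5: 8
The smallest is 4, between Seq1 and Seq4.

4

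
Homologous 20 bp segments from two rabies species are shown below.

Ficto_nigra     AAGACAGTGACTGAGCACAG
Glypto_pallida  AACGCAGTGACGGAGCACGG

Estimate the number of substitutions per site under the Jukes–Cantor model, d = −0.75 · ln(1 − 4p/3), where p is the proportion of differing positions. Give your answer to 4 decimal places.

The sequences differ at positions 3 (G/C), 4 (A/G), 12 (T/G), 19 (A/G).
p = 4/20 = 0.200000.
d = −0.75 · ln(1 − (4/3)·0.200000) = −0.75 · ln(0.733333) = −0.75 · (-0.310155) = 0.2326.

0.2326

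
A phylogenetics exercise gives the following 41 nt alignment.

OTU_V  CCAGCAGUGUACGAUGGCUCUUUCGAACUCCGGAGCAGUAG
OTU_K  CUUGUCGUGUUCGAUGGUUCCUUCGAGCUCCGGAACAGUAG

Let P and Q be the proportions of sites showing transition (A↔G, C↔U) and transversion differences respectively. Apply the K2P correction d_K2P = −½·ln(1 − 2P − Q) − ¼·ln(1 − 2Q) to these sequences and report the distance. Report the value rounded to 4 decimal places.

0.2673

Mismatches occur at site 2 (C→U, transition), site 3 (A→U, transversion), site 5 (C→U, transition), site 6 (A→C, transversion), site 11 (A→U, transversion), site 18 (C→U, transition), site 21 (U→C, transition), site 27 (A→G, transition), site 35 (G→A, transition).
Of the 9 differences, 6 transitions and 3 transversions over 41 sites: P = 6/41 = 0.146341, Q = 3/41 = 0.073171.
d = −0.5·ln(0.634147) − 0.25·ln(0.853658) = −0.5·(-0.455474) − 0.25·(-0.158225) = 0.2673.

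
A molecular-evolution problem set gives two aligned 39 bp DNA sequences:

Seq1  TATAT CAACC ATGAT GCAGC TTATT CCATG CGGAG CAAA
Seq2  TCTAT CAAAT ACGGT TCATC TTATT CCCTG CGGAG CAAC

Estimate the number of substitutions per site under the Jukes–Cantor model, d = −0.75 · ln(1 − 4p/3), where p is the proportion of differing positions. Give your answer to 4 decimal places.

Mismatches occur at site 2 (A→C), site 9 (C→A), site 10 (C→T), site 12 (T→C), site 14 (A→G), site 16 (G→T), site 19 (G→T), site 28 (A→C), site 39 (A→C).
p = 9/39 = 0.230769.
d = −0.75 · ln(1 − (4/3)·0.230769) = −0.75 · ln(0.692308) = −0.75 · (-0.367724) = 0.2758.

0.2758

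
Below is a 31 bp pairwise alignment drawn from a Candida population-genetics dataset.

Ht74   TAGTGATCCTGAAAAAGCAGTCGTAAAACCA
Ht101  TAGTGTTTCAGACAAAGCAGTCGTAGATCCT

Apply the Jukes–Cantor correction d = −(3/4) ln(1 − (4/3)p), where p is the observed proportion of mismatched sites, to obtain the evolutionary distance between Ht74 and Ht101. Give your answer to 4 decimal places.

Mismatches occur at site 6 (A↔T), site 8 (C↔T), site 10 (T↔A), site 13 (A↔C), site 26 (A↔G), site 28 (A↔T), site 31 (A↔T).
p = 7/31 = 0.225806.
d = −0.75 · ln(1 − (4/3)·0.225806) = −0.75 · ln(0.698925) = −0.75 · (-0.358212) = 0.2687.

0.2687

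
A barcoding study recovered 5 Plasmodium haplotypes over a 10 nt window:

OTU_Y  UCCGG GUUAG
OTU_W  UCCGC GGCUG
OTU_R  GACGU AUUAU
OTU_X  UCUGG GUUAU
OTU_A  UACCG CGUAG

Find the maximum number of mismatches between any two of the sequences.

Pairwise Hamming distances:
  OTU_Y vs OTU_W: 4
  OTU_Y vs OTU_R: 5
  OTU_Y vs OTU_X: 2
  OTU_Y vs OTU_A: 4
  OTU_W vs OTU_R: 8
  OTU_W vs OTU_X: 6
  OTU_W vs OTU_A: 6
  OTU_R vs OTU_X: 5
  OTU_R vs OTU_A: 6
  OTU_X vs OTU_A: 6
The largest is 8, between OTU_W and OTU_R.

8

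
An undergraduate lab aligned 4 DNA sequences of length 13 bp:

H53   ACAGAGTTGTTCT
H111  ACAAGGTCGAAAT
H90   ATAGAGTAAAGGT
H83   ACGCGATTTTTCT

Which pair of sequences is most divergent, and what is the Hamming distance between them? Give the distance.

10

Pairwise Hamming distances:
  H53 vs H111: 6
  H53 vs H90: 6
  H53 vs H83: 5
  H111 vs H90: 7
  H111 vs H83: 8
  H90 vs H83: 10
The largest is 10, between H90 and H83.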